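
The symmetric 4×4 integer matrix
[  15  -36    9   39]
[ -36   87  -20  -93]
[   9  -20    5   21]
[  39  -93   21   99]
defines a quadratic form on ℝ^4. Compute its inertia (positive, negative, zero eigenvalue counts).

Answer: (3, 1, 0)

Derivation:
step 0: pivot 15 → sign +
step 1: pivot 3/5 → sign +
step 2: pivot -14/3 → sign −
step 3: pivot 3/7 → sign +
signature = (3, 1, 0)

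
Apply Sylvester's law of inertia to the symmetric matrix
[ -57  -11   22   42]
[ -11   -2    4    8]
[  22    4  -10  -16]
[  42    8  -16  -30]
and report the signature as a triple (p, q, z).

step 0: pivot -57 → sign −
step 1: pivot 7/57 → sign +
step 2: pivot -2 → sign −
step 3: pivot 6/7 → sign +
signature = (2, 2, 0)

Answer: (2, 2, 0)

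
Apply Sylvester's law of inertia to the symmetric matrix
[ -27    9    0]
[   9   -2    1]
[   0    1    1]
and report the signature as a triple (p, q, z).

Answer: (1, 1, 1)

Derivation:
step 0: pivot -27 → sign −
step 1: pivot 1 → sign +
step 2: row/col 2 already zero → sign 0
signature = (1, 1, 1)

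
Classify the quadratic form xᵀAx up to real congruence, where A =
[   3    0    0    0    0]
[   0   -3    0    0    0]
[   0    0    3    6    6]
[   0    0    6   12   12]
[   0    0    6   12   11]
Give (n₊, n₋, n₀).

step 0: pivot 3 → sign +
step 1: pivot -3 → sign −
step 2: pivot 3 → sign +
step 3: pivot -1 → sign −
step 4: row/col 4 already zero → sign 0
signature = (2, 2, 1)

Answer: (2, 2, 1)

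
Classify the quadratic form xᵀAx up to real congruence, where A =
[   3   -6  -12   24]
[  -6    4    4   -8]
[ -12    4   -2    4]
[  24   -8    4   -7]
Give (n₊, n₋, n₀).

Answer: (2, 1, 1)

Derivation:
step 0: pivot 3 → sign +
step 1: pivot -8 → sign −
step 2: pivot 1 → sign +
step 3: row/col 3 already zero → sign 0
signature = (2, 1, 1)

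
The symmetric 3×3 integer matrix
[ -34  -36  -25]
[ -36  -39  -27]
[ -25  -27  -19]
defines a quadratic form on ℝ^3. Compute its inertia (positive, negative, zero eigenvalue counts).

Answer: (0, 3, 0)

Derivation:
step 0: pivot -34 → sign −
step 1: pivot -15/17 → sign −
step 2: pivot -3/10 → sign −
signature = (0, 3, 0)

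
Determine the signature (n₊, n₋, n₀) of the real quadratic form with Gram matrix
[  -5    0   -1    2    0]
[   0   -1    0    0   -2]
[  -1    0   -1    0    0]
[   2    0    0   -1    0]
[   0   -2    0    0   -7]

Answer: (0, 4, 1)

Derivation:
step 0: pivot -5 → sign −
step 1: pivot -1 → sign −
step 2: pivot -4/5 → sign −
step 3: pivot -3 → sign −
step 4: row/col 4 already zero → sign 0
signature = (0, 4, 1)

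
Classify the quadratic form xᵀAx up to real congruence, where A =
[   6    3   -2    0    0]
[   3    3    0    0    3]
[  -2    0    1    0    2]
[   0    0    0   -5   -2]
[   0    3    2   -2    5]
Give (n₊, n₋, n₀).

Answer: (2, 3, 0)

Derivation:
step 0: pivot 6 → sign +
step 1: pivot 3/2 → sign +
step 2: pivot -1/3 → sign −
step 3: pivot -5 → sign −
step 4: pivot -1/5 → sign −
signature = (2, 3, 0)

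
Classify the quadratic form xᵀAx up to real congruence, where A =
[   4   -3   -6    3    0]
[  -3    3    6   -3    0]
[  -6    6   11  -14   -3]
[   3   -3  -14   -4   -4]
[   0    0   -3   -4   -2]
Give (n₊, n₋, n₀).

step 0: pivot 4 → sign +
step 1: pivot 3/4 → sign +
step 2: pivot -1 → sign −
step 3: pivot 57 → sign +
step 4: pivot -1/57 → sign −
signature = (3, 2, 0)

Answer: (3, 2, 0)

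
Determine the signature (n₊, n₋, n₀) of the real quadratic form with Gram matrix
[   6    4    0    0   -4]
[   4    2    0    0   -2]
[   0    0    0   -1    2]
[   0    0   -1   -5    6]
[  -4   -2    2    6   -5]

Answer: (2, 3, 0)

Derivation:
step 0: pivot 6 → sign +
step 1: pivot -2/3 → sign −
step 2: pivot -5 → sign −
step 3: pivot 1/5 → sign +
step 4: pivot -3 → sign −
signature = (2, 3, 0)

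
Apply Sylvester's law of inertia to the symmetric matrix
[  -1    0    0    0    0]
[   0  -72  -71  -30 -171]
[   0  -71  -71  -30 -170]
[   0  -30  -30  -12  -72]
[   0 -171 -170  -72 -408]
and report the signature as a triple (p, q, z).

Answer: (1, 3, 1)

Derivation:
step 0: pivot -1 → sign −
step 1: pivot -72 → sign −
step 2: pivot -71/72 → sign −
step 3: pivot 48/71 → sign +
step 4: row/col 4 already zero → sign 0
signature = (1, 3, 1)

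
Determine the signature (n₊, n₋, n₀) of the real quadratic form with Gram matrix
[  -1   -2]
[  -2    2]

Answer: (1, 1, 0)

Derivation:
step 0: pivot -1 → sign −
step 1: pivot 6 → sign +
signature = (1, 1, 0)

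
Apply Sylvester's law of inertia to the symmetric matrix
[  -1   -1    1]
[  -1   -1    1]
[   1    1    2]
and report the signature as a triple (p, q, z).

Answer: (1, 1, 1)

Derivation:
step 0: pivot -1 → sign −
step 1: pivot 3 → sign +
step 2: row/col 2 already zero → sign 0
signature = (1, 1, 1)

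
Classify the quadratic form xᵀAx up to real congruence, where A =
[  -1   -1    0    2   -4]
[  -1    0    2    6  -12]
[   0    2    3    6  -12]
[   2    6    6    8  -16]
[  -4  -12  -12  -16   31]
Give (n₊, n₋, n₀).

Answer: (1, 3, 1)

Derivation:
step 0: pivot -1 → sign −
step 1: pivot 1 → sign +
step 2: pivot -1 → sign −
step 3: pivot -1 → sign −
step 4: row/col 4 already zero → sign 0
signature = (1, 3, 1)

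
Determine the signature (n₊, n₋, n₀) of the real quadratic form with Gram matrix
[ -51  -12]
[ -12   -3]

step 0: pivot -51 → sign −
step 1: pivot -3/17 → sign −
signature = (0, 2, 0)

Answer: (0, 2, 0)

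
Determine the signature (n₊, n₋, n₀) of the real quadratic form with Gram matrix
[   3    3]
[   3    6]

Answer: (2, 0, 0)

Derivation:
step 0: pivot 3 → sign +
step 1: pivot 3 → sign +
signature = (2, 0, 0)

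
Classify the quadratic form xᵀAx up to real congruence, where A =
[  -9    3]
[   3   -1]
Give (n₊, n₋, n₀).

Answer: (0, 1, 1)

Derivation:
step 0: pivot -9 → sign −
step 1: row/col 1 already zero → sign 0
signature = (0, 1, 1)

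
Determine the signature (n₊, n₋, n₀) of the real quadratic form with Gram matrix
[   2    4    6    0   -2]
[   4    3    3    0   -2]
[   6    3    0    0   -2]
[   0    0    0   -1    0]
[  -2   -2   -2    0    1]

step 0: pivot 2 → sign +
step 1: pivot -5 → sign −
step 2: pivot -9/5 → sign −
step 3: pivot -1 → sign −
step 4: pivot -1/9 → sign −
signature = (1, 4, 0)

Answer: (1, 4, 0)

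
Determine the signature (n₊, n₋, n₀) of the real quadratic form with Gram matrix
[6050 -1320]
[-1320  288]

Answer: (1, 0, 1)

Derivation:
step 0: pivot 6050 → sign +
step 1: row/col 1 already zero → sign 0
signature = (1, 0, 1)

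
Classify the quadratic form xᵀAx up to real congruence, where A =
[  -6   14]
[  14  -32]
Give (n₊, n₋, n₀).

Answer: (1, 1, 0)

Derivation:
step 0: pivot -6 → sign −
step 1: pivot 2/3 → sign +
signature = (1, 1, 0)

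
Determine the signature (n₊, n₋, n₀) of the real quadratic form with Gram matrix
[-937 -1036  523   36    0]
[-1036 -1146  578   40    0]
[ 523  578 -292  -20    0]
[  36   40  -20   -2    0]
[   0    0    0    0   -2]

Answer: (1, 4, 0)

Derivation:
step 0: pivot -937 → sign −
step 1: pivot -506/937 → sign −
step 2: pivot 1/23 → sign +
step 3: pivot -6/11 → sign −
step 4: pivot -2 → sign −
signature = (1, 4, 0)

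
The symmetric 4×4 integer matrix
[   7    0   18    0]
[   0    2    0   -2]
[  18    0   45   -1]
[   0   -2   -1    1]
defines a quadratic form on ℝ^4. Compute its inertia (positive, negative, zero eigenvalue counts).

step 0: pivot 7 → sign +
step 1: pivot 2 → sign +
step 2: pivot -9/7 → sign −
step 3: pivot -2/9 → sign −
signature = (2, 2, 0)

Answer: (2, 2, 0)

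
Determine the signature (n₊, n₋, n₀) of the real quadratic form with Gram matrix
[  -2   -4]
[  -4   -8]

Answer: (0, 1, 1)

Derivation:
step 0: pivot -2 → sign −
step 1: row/col 1 already zero → sign 0
signature = (0, 1, 1)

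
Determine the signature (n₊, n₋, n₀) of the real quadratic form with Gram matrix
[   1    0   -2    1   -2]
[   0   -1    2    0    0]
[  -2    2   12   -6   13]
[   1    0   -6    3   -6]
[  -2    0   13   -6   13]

Answer: (4, 1, 0)

Derivation:
step 0: pivot 1 → sign +
step 1: pivot -1 → sign −
step 2: pivot 12 → sign +
step 3: pivot 2/3 → sign +
step 4: pivot 3/4 → sign +
signature = (4, 1, 0)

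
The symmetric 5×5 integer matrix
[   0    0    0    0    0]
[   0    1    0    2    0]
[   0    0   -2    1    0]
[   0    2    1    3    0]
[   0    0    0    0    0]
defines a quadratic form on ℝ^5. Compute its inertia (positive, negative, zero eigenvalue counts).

Answer: (1, 2, 2)

Derivation:
step 0: pivot 1 → sign +
step 1: pivot -2 → sign −
step 2: pivot -1/2 → sign −
step 3: row/col 3 already zero → sign 0
step 4: row/col 4 already zero → sign 0
signature = (1, 2, 2)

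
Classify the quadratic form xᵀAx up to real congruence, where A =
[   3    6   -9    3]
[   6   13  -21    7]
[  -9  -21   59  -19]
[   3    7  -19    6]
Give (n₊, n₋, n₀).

step 0: pivot 3 → sign +
step 1: pivot 1 → sign +
step 2: pivot 23 → sign +
step 3: pivot -3/23 → sign −
signature = (3, 1, 0)

Answer: (3, 1, 0)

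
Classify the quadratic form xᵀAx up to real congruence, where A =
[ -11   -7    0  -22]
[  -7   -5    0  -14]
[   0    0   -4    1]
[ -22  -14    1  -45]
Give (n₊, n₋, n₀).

Answer: (0, 4, 0)

Derivation:
step 0: pivot -11 → sign −
step 1: pivot -6/11 → sign −
step 2: pivot -4 → sign −
step 3: pivot -3/4 → sign −
signature = (0, 4, 0)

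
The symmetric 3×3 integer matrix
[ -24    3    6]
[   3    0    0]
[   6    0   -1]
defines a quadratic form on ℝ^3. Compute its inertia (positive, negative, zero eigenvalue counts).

Answer: (1, 2, 0)

Derivation:
step 0: pivot -24 → sign −
step 1: pivot 3/8 → sign +
step 2: pivot -1 → sign −
signature = (1, 2, 0)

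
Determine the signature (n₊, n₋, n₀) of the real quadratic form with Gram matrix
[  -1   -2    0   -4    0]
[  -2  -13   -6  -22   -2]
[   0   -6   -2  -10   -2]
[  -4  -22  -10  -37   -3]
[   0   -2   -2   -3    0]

Answer: (3, 2, 0)

Derivation:
step 0: pivot -1 → sign −
step 1: pivot -9 → sign −
step 2: pivot 2 → sign +
step 3: pivot 5/9 → sign +
step 4: pivot 1/5 → sign +
signature = (3, 2, 0)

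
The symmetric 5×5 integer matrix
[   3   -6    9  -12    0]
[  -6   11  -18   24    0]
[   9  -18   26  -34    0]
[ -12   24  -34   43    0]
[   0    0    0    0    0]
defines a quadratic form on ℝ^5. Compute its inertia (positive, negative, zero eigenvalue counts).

step 0: pivot 3 → sign +
step 1: pivot -1 → sign −
step 2: pivot -1 → sign −
step 3: pivot -1 → sign −
step 4: row/col 4 already zero → sign 0
signature = (1, 3, 1)

Answer: (1, 3, 1)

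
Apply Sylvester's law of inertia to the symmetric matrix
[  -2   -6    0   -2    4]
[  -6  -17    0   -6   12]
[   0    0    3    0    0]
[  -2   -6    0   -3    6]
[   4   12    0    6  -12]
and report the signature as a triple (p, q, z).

Answer: (2, 2, 1)

Derivation:
step 0: pivot -2 → sign −
step 1: pivot 1 → sign +
step 2: pivot 3 → sign +
step 3: pivot -1 → sign −
step 4: row/col 4 already zero → sign 0
signature = (2, 2, 1)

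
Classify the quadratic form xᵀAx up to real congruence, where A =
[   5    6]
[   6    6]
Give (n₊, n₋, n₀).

Answer: (1, 1, 0)

Derivation:
step 0: pivot 5 → sign +
step 1: pivot -6/5 → sign −
signature = (1, 1, 0)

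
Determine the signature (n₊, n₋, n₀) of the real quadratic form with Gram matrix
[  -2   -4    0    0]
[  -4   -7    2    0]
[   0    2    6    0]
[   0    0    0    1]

step 0: pivot -2 → sign −
step 1: pivot 1 → sign +
step 2: pivot 2 → sign +
step 3: pivot 1 → sign +
signature = (3, 1, 0)

Answer: (3, 1, 0)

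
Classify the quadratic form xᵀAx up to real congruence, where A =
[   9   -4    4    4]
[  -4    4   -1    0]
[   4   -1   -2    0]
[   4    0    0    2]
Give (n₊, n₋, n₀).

Answer: (3, 1, 0)

Derivation:
step 0: pivot 9 → sign +
step 1: pivot 20/9 → sign +
step 2: pivot -81/20 → sign −
step 3: pivot 2/9 → sign +
signature = (3, 1, 0)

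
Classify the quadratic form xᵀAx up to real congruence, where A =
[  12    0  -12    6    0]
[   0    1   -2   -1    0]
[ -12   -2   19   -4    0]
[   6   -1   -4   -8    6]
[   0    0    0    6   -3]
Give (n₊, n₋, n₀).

step 0: pivot 12 → sign +
step 1: pivot 1 → sign +
step 2: pivot 3 → sign +
step 3: pivot -12 → sign −
step 4: row/col 4 already zero → sign 0
signature = (3, 1, 1)

Answer: (3, 1, 1)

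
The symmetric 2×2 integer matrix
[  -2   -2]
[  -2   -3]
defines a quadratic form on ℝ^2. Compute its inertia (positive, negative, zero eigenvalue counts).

step 0: pivot -2 → sign −
step 1: pivot -1 → sign −
signature = (0, 2, 0)

Answer: (0, 2, 0)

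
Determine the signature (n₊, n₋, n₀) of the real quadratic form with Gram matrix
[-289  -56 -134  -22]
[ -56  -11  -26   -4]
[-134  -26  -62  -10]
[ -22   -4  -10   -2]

step 0: pivot -289 → sign −
step 1: pivot -43/289 → sign −
step 2: pivot 6/43 → sign +
step 3: row/col 3 already zero → sign 0
signature = (1, 2, 1)

Answer: (1, 2, 1)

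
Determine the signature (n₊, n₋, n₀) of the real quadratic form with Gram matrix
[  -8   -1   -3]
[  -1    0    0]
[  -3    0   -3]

step 0: pivot -8 → sign −
step 1: pivot 1/8 → sign +
step 2: pivot -3 → sign −
signature = (1, 2, 0)

Answer: (1, 2, 0)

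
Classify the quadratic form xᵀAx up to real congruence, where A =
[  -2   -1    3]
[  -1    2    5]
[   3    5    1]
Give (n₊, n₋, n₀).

Answer: (2, 1, 0)

Derivation:
step 0: pivot -2 → sign −
step 1: pivot 5/2 → sign +
step 2: pivot 3/5 → sign +
signature = (2, 1, 0)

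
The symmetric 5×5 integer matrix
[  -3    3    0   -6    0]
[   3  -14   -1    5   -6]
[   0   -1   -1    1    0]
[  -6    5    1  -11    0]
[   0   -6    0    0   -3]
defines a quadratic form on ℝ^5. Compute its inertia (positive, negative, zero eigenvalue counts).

step 0: pivot -3 → sign −
step 1: pivot -11 → sign −
step 2: pivot -10/11 → sign −
step 3: pivot 12/5 → sign +
step 4: row/col 4 already zero → sign 0
signature = (1, 3, 1)

Answer: (1, 3, 1)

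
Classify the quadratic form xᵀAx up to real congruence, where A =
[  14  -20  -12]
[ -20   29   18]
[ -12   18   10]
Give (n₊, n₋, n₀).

step 0: pivot 14 → sign +
step 1: pivot 3/7 → sign +
step 2: pivot -2 → sign −
signature = (2, 1, 0)

Answer: (2, 1, 0)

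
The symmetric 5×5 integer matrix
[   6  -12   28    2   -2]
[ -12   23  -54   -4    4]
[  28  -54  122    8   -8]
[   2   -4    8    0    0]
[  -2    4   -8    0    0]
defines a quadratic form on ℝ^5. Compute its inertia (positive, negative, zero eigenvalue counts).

Answer: (1, 3, 1)

Derivation:
step 0: pivot 6 → sign +
step 1: pivot -1 → sign −
step 2: pivot -14/3 → sign −
step 3: pivot -2/7 → sign −
step 4: row/col 4 already zero → sign 0
signature = (1, 3, 1)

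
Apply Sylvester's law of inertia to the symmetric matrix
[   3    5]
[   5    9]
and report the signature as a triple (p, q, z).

Answer: (2, 0, 0)

Derivation:
step 0: pivot 3 → sign +
step 1: pivot 2/3 → sign +
signature = (2, 0, 0)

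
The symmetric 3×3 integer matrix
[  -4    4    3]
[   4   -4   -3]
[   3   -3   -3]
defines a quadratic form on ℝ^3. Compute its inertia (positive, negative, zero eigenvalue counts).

step 0: pivot -4 → sign −
step 1: pivot -3/4 → sign −
step 2: row/col 2 already zero → sign 0
signature = (0, 2, 1)

Answer: (0, 2, 1)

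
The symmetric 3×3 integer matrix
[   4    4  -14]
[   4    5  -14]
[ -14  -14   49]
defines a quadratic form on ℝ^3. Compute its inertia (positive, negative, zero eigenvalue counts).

Answer: (2, 0, 1)

Derivation:
step 0: pivot 4 → sign +
step 1: pivot 1 → sign +
step 2: row/col 2 already zero → sign 0
signature = (2, 0, 1)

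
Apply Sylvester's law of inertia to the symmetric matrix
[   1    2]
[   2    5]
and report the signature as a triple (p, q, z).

Answer: (2, 0, 0)

Derivation:
step 0: pivot 1 → sign +
step 1: pivot 1 → sign +
signature = (2, 0, 0)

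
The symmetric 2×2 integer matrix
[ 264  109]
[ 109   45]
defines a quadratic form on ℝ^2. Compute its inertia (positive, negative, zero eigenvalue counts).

Answer: (1, 1, 0)

Derivation:
step 0: pivot 264 → sign +
step 1: pivot -1/264 → sign −
signature = (1, 1, 0)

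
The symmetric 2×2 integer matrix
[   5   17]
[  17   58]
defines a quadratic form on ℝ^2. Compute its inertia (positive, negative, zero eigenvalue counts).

Answer: (2, 0, 0)

Derivation:
step 0: pivot 5 → sign +
step 1: pivot 1/5 → sign +
signature = (2, 0, 0)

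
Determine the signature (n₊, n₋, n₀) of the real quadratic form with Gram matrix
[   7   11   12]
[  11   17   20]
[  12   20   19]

step 0: pivot 7 → sign +
step 1: pivot -2/7 → sign −
step 2: pivot 3 → sign +
signature = (2, 1, 0)

Answer: (2, 1, 0)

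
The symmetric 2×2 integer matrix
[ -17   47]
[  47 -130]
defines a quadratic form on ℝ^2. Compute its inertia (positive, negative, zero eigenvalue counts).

step 0: pivot -17 → sign −
step 1: pivot -1/17 → sign −
signature = (0, 2, 0)

Answer: (0, 2, 0)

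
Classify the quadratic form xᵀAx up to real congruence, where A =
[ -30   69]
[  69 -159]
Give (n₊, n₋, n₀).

step 0: pivot -30 → sign −
step 1: pivot -3/10 → sign −
signature = (0, 2, 0)

Answer: (0, 2, 0)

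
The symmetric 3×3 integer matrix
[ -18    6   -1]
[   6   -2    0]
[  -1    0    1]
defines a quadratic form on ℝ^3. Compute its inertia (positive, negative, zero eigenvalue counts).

Answer: (1, 2, 0)

Derivation:
step 0: pivot -18 → sign −
step 1: pivot 19/18 → sign +
step 2: pivot -2/19 → sign −
signature = (1, 2, 0)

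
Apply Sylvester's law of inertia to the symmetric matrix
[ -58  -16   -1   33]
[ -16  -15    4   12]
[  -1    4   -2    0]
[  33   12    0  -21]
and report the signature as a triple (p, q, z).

step 0: pivot -58 → sign −
step 1: pivot -307/29 → sign −
step 2: pivot -157/614 → sign −
step 3: pivot -3/157 → sign −
signature = (0, 4, 0)

Answer: (0, 4, 0)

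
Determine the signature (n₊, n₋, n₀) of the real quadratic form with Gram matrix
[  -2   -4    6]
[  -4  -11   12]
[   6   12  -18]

step 0: pivot -2 → sign −
step 1: pivot -3 → sign −
step 2: row/col 2 already zero → sign 0
signature = (0, 2, 1)

Answer: (0, 2, 1)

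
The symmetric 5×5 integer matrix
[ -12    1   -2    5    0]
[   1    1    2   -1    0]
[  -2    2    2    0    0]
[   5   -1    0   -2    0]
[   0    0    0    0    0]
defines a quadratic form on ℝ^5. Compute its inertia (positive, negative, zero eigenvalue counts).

step 0: pivot -12 → sign −
step 1: pivot 13/12 → sign +
step 2: pivot -10/13 → sign −
step 3: pivot -1/5 → sign −
step 4: row/col 4 already zero → sign 0
signature = (1, 3, 1)

Answer: (1, 3, 1)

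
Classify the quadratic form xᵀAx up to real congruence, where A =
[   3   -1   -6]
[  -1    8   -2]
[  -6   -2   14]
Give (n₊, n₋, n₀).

Answer: (2, 1, 0)

Derivation:
step 0: pivot 3 → sign +
step 1: pivot 23/3 → sign +
step 2: pivot -2/23 → sign −
signature = (2, 1, 0)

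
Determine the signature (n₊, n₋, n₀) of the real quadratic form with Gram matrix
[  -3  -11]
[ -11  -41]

step 0: pivot -3 → sign −
step 1: pivot -2/3 → sign −
signature = (0, 2, 0)

Answer: (0, 2, 0)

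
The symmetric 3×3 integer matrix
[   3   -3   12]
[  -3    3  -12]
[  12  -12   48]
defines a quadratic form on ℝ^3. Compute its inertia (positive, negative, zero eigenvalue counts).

step 0: pivot 3 → sign +
step 1: row/col 1 already zero → sign 0
step 2: row/col 2 already zero → sign 0
signature = (1, 0, 2)

Answer: (1, 0, 2)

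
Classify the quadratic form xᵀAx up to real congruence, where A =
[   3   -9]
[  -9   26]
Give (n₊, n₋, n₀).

Answer: (1, 1, 0)

Derivation:
step 0: pivot 3 → sign +
step 1: pivot -1 → sign −
signature = (1, 1, 0)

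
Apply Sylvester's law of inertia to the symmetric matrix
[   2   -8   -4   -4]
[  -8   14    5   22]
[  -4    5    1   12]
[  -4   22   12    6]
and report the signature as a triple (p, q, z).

step 0: pivot 2 → sign +
step 1: pivot -18 → sign −
step 2: pivot -5/18 → sign −
step 3: pivot 2/5 → sign +
signature = (2, 2, 0)

Answer: (2, 2, 0)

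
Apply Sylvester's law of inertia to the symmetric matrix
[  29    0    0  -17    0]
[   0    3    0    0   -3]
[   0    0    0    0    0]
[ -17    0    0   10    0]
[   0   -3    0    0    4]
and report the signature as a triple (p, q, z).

step 0: pivot 29 → sign +
step 1: pivot 3 → sign +
step 2: pivot 1/29 → sign +
step 3: pivot 1 → sign +
step 4: row/col 4 already zero → sign 0
signature = (4, 0, 1)

Answer: (4, 0, 1)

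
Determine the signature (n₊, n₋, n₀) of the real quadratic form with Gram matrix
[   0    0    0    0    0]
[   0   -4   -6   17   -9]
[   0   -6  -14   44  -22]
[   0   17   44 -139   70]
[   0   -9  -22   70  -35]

step 0: pivot -4 → sign −
step 1: pivot -5 → sign −
step 2: pivot 17/10 → sign +
step 3: pivot -6/17 → sign −
step 4: row/col 4 already zero → sign 0
signature = (1, 3, 1)

Answer: (1, 3, 1)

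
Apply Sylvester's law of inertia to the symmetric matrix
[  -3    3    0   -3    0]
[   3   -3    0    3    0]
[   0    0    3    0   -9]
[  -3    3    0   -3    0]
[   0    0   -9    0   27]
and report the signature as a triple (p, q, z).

step 0: pivot -3 → sign −
step 1: pivot 3 → sign +
step 2: row/col 2 already zero → sign 0
step 3: row/col 3 already zero → sign 0
step 4: row/col 4 already zero → sign 0
signature = (1, 1, 3)

Answer: (1, 1, 3)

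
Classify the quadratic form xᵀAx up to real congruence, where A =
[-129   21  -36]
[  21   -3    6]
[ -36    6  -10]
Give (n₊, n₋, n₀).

Answer: (1, 1, 1)

Derivation:
step 0: pivot -129 → sign −
step 1: pivot 18/43 → sign +
step 2: row/col 2 already zero → sign 0
signature = (1, 1, 1)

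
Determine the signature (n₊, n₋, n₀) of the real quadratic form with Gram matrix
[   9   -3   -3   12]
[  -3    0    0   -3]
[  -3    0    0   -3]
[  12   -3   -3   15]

step 0: pivot 9 → sign +
step 1: pivot -1 → sign −
step 2: row/col 2 already zero → sign 0
step 3: row/col 3 already zero → sign 0
signature = (1, 1, 2)

Answer: (1, 1, 2)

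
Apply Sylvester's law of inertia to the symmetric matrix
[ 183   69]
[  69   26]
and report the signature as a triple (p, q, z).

step 0: pivot 183 → sign +
step 1: pivot -1/61 → sign −
signature = (1, 1, 0)

Answer: (1, 1, 0)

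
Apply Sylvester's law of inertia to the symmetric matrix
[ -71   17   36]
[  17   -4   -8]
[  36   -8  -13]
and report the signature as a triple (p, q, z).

Answer: (1, 2, 0)

Derivation:
step 0: pivot -71 → sign −
step 1: pivot 5/71 → sign +
step 2: pivot -1/5 → sign −
signature = (1, 2, 0)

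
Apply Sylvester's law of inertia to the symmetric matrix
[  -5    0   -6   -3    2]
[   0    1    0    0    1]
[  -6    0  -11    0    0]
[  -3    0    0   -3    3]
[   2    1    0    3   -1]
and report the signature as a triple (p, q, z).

step 0: pivot -5 → sign −
step 1: pivot 1 → sign +
step 2: pivot -19/5 → sign −
step 3: pivot 42/19 → sign +
step 4: pivot 3/14 → sign +
signature = (3, 2, 0)

Answer: (3, 2, 0)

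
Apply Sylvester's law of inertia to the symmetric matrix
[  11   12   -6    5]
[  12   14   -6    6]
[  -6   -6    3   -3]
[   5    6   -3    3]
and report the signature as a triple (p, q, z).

step 0: pivot 11 → sign +
step 1: pivot 10/11 → sign +
step 2: pivot -3/5 → sign −
step 3: pivot 1 → sign +
signature = (3, 1, 0)

Answer: (3, 1, 0)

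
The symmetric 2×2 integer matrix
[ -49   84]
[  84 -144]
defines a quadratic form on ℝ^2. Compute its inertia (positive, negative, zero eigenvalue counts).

step 0: pivot -49 → sign −
step 1: row/col 1 already zero → sign 0
signature = (0, 1, 1)

Answer: (0, 1, 1)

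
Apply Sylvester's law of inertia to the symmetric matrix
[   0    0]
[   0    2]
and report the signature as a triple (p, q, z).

Answer: (1, 0, 1)

Derivation:
step 0: pivot 2 → sign +
step 1: row/col 1 already zero → sign 0
signature = (1, 0, 1)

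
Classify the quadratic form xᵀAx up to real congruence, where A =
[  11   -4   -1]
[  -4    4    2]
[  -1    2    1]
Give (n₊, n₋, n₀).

Answer: (2, 1, 0)

Derivation:
step 0: pivot 11 → sign +
step 1: pivot 28/11 → sign +
step 2: pivot -1/7 → sign −
signature = (2, 1, 0)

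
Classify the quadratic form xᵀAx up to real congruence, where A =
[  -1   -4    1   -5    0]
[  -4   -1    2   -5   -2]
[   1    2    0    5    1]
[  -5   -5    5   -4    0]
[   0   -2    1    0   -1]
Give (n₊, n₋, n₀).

step 0: pivot -1 → sign −
step 1: pivot 15 → sign +
step 2: pivot 11/15 → sign +
step 3: pivot 6/11 → sign +
step 4: pivot -2 → sign −
signature = (3, 2, 0)

Answer: (3, 2, 0)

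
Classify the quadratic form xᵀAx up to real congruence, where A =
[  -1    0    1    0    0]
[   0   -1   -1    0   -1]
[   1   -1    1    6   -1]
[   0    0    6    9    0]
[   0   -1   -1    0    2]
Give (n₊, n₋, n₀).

Answer: (2, 3, 0)

Derivation:
step 0: pivot -1 → sign −
step 1: pivot -1 → sign −
step 2: pivot 3 → sign +
step 3: pivot -3 → sign −
step 4: pivot 3 → sign +
signature = (2, 3, 0)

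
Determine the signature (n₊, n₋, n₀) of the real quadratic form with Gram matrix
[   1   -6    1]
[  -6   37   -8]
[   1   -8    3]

Answer: (2, 1, 0)

Derivation:
step 0: pivot 1 → sign +
step 1: pivot 1 → sign +
step 2: pivot -2 → sign −
signature = (2, 1, 0)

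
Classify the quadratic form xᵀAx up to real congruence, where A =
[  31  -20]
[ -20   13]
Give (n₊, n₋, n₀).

step 0: pivot 31 → sign +
step 1: pivot 3/31 → sign +
signature = (2, 0, 0)

Answer: (2, 0, 0)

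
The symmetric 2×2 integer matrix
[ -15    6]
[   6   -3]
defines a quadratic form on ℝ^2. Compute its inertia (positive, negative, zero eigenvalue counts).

Answer: (0, 2, 0)

Derivation:
step 0: pivot -15 → sign −
step 1: pivot -3/5 → sign −
signature = (0, 2, 0)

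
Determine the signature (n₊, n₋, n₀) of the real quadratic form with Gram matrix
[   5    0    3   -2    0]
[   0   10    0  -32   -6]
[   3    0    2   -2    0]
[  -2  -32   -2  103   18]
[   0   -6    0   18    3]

Answer: (3, 2, 0)

Derivation:
step 0: pivot 5 → sign +
step 1: pivot 10 → sign +
step 2: pivot 1/5 → sign +
step 3: pivot -17/5 → sign −
step 4: pivot -3/17 → sign −
signature = (3, 2, 0)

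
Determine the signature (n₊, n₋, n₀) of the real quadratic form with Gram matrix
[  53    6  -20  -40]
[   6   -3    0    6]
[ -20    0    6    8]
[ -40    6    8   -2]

Answer: (2, 2, 0)

Derivation:
step 0: pivot 53 → sign +
step 1: pivot -195/53 → sign −
step 2: pivot -2/13 → sign −
step 3: pivot 2/5 → sign +
signature = (2, 2, 0)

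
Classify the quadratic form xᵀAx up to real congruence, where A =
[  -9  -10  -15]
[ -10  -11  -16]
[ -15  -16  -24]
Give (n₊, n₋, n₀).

step 0: pivot -9 → sign −
step 1: pivot 1/9 → sign +
step 2: pivot -3 → sign −
signature = (1, 2, 0)

Answer: (1, 2, 0)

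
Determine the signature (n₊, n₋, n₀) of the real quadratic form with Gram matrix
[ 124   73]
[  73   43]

Answer: (2, 0, 0)

Derivation:
step 0: pivot 124 → sign +
step 1: pivot 3/124 → sign +
signature = (2, 0, 0)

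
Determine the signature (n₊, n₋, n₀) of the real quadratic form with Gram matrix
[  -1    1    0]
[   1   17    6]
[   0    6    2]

Answer: (1, 1, 1)

Derivation:
step 0: pivot -1 → sign −
step 1: pivot 18 → sign +
step 2: row/col 2 already zero → sign 0
signature = (1, 1, 1)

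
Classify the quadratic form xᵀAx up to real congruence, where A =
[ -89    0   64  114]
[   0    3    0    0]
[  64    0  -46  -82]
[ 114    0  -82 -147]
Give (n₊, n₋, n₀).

Answer: (2, 2, 0)

Derivation:
step 0: pivot -89 → sign −
step 1: pivot 3 → sign +
step 2: pivot 2/89 → sign +
step 3: pivot -1 → sign −
signature = (2, 2, 0)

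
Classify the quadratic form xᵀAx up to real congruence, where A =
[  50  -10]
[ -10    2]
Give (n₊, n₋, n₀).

step 0: pivot 50 → sign +
step 1: row/col 1 already zero → sign 0
signature = (1, 0, 1)

Answer: (1, 0, 1)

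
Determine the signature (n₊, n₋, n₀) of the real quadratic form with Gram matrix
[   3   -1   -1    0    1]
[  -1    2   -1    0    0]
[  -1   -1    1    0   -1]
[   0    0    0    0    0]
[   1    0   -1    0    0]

Answer: (2, 1, 2)

Derivation:
step 0: pivot 3 → sign +
step 1: pivot 5/3 → sign +
step 2: pivot -2/5 → sign −
step 3: row/col 3 already zero → sign 0
step 4: row/col 4 already zero → sign 0
signature = (2, 1, 2)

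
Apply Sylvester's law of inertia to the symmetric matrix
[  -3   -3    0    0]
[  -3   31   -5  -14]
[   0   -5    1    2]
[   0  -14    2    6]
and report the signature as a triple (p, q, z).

Answer: (3, 1, 0)

Derivation:
step 0: pivot -3 → sign −
step 1: pivot 34 → sign +
step 2: pivot 9/34 → sign +
step 3: pivot 2/9 → sign +
signature = (3, 1, 0)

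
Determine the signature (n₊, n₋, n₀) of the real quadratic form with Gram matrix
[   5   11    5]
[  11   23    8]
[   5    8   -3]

step 0: pivot 5 → sign +
step 1: pivot -6/5 → sign −
step 2: pivot -1/2 → sign −
signature = (1, 2, 0)

Answer: (1, 2, 0)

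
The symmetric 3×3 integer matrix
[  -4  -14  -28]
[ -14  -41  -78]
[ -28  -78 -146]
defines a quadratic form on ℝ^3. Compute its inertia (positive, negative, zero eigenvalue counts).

step 0: pivot -4 → sign −
step 1: pivot 8 → sign +
step 2: row/col 2 already zero → sign 0
signature = (1, 1, 1)

Answer: (1, 1, 1)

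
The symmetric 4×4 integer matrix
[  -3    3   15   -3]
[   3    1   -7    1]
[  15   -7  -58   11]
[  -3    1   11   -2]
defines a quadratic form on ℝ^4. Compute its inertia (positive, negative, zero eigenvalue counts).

Answer: (2, 1, 1)

Derivation:
step 0: pivot -3 → sign −
step 1: pivot 4 → sign +
step 2: pivot 1 → sign +
step 3: row/col 3 already zero → sign 0
signature = (2, 1, 1)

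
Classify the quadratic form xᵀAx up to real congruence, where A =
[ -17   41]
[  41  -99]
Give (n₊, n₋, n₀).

Answer: (0, 2, 0)

Derivation:
step 0: pivot -17 → sign −
step 1: pivot -2/17 → sign −
signature = (0, 2, 0)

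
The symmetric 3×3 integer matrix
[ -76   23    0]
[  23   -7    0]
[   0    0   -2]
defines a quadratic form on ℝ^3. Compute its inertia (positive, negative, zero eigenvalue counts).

Answer: (0, 3, 0)

Derivation:
step 0: pivot -76 → sign −
step 1: pivot -3/76 → sign −
step 2: pivot -2 → sign −
signature = (0, 3, 0)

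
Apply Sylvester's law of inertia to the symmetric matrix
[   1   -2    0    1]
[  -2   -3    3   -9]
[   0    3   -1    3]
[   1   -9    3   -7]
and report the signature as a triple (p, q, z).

step 0: pivot 1 → sign +
step 1: pivot -7 → sign −
step 2: pivot 2/7 → sign +
step 3: pivot -1 → sign −
signature = (2, 2, 0)

Answer: (2, 2, 0)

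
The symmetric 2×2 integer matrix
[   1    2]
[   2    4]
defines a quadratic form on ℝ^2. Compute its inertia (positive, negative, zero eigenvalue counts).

Answer: (1, 0, 1)

Derivation:
step 0: pivot 1 → sign +
step 1: row/col 1 already zero → sign 0
signature = (1, 0, 1)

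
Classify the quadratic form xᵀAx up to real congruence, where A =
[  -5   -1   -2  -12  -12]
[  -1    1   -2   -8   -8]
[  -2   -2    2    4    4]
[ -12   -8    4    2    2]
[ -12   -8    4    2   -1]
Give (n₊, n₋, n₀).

Answer: (3, 2, 0)

Derivation:
step 0: pivot -5 → sign −
step 1: pivot 6/5 → sign +
step 2: pivot 2/3 → sign +
step 3: pivot 2 → sign +
step 4: pivot -3 → sign −
signature = (3, 2, 0)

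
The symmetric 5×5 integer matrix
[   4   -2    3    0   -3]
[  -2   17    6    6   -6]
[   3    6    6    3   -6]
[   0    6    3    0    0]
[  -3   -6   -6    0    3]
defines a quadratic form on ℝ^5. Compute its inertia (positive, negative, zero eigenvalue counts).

step 0: pivot 4 → sign +
step 1: pivot 16 → sign +
step 2: pivot 15/64 → sign +
step 3: pivot -12/5 → sign −
step 4: pivot 3/4 → sign +
signature = (4, 1, 0)

Answer: (4, 1, 0)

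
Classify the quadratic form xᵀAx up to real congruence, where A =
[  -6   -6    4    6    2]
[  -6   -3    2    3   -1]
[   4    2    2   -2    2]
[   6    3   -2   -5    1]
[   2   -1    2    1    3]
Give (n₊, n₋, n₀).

Answer: (3, 2, 0)

Derivation:
step 0: pivot -6 → sign −
step 1: pivot 3 → sign +
step 2: pivot 10/3 → sign +
step 3: pivot -2 → sign −
step 4: pivot 2/15 → sign +
signature = (3, 2, 0)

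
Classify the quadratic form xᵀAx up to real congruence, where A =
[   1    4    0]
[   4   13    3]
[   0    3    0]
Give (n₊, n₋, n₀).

Answer: (2, 1, 0)

Derivation:
step 0: pivot 1 → sign +
step 1: pivot -3 → sign −
step 2: pivot 3 → sign +
signature = (2, 1, 0)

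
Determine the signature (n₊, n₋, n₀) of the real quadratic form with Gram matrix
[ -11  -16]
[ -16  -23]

Answer: (1, 1, 0)

Derivation:
step 0: pivot -11 → sign −
step 1: pivot 3/11 → sign +
signature = (1, 1, 0)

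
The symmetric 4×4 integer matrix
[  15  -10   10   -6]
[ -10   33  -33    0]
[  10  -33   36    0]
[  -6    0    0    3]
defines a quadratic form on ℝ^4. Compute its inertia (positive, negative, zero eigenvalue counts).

Answer: (3, 1, 0)

Derivation:
step 0: pivot 15 → sign +
step 1: pivot 79/3 → sign +
step 2: pivot 3 → sign +
step 3: pivot -3/395 → sign −
signature = (3, 1, 0)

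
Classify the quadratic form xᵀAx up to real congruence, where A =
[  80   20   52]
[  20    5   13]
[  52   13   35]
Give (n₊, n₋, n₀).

step 0: pivot 80 → sign +
step 1: pivot 6/5 → sign +
step 2: row/col 2 already zero → sign 0
signature = (2, 0, 1)

Answer: (2, 0, 1)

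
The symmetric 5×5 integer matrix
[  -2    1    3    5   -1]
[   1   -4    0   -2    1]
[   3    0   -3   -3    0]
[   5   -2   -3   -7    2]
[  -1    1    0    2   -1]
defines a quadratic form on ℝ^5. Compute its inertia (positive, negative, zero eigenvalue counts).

step 0: pivot -2 → sign −
step 1: pivot -7/2 → sign −
step 2: pivot 15/7 → sign +
step 3: pivot -24/5 → sign −
step 4: row/col 4 already zero → sign 0
signature = (1, 3, 1)

Answer: (1, 3, 1)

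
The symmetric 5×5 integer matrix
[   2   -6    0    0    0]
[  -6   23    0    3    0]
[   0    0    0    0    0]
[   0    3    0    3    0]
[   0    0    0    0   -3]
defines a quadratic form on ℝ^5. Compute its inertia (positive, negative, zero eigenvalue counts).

Answer: (3, 1, 1)

Derivation:
step 0: pivot 2 → sign +
step 1: pivot 5 → sign +
step 2: pivot 6/5 → sign +
step 3: pivot -3 → sign −
step 4: row/col 4 already zero → sign 0
signature = (3, 1, 1)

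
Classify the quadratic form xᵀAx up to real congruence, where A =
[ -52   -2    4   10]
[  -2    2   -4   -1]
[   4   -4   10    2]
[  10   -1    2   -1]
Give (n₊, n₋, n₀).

step 0: pivot -52 → sign −
step 1: pivot 27/13 → sign +
step 2: pivot 2 → sign +
step 3: row/col 3 already zero → sign 0
signature = (2, 1, 1)

Answer: (2, 1, 1)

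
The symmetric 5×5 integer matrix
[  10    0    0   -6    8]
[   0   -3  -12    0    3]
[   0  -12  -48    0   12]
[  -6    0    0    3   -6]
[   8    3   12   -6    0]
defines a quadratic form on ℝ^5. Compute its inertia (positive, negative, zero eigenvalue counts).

step 0: pivot 10 → sign +
step 1: pivot -3 → sign −
step 2: pivot -3/5 → sign −
step 3: pivot -1 → sign −
step 4: row/col 4 already zero → sign 0
signature = (1, 3, 1)

Answer: (1, 3, 1)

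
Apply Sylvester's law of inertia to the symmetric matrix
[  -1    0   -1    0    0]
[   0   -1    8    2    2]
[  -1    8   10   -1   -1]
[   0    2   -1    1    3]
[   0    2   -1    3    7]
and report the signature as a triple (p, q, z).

Answer: (2, 2, 1)

Derivation:
step 0: pivot -1 → sign −
step 1: pivot -1 → sign −
step 2: pivot 75 → sign +
step 3: pivot 2 → sign +
step 4: row/col 4 already zero → sign 0
signature = (2, 2, 1)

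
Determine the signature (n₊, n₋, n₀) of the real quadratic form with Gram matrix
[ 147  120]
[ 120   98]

step 0: pivot 147 → sign +
step 1: pivot 2/49 → sign +
signature = (2, 0, 0)

Answer: (2, 0, 0)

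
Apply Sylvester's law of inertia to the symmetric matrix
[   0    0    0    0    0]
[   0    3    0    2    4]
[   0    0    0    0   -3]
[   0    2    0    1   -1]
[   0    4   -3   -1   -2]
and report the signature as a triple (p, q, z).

Answer: (2, 2, 1)

Derivation:
step 0: pivot 3 → sign +
step 1: pivot -1/3 → sign −
step 2: pivot 33 → sign +
step 3: pivot -3/11 → sign −
step 4: row/col 4 already zero → sign 0
signature = (2, 2, 1)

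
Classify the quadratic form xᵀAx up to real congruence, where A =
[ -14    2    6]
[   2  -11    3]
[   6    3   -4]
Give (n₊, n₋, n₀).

Answer: (0, 3, 0)

Derivation:
step 0: pivot -14 → sign −
step 1: pivot -75/7 → sign −
step 2: pivot -1/25 → sign −
signature = (0, 3, 0)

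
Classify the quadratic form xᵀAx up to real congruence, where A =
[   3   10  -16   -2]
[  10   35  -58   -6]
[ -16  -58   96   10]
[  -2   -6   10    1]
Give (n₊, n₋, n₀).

step 0: pivot 3 → sign +
step 1: pivot 5/3 → sign +
step 2: pivot -12/5 → sign −
step 3: row/col 3 already zero → sign 0
signature = (2, 1, 1)

Answer: (2, 1, 1)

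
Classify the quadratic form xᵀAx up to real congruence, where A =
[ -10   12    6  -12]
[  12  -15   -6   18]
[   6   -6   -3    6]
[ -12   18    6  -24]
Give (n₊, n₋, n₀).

step 0: pivot -10 → sign −
step 1: pivot -3/5 → sign −
step 2: pivot 3 → sign +
step 3: row/col 3 already zero → sign 0
signature = (1, 2, 1)

Answer: (1, 2, 1)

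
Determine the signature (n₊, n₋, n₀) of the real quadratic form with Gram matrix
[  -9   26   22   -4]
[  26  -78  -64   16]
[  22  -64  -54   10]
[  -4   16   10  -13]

Answer: (0, 4, 0)

Derivation:
step 0: pivot -9 → sign −
step 1: pivot -26/9 → sign −
step 2: pivot -2/13 → sign −
step 3: pivot -3 → sign −
signature = (0, 4, 0)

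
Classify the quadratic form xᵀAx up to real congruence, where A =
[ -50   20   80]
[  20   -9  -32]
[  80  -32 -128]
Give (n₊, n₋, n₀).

Answer: (0, 2, 1)

Derivation:
step 0: pivot -50 → sign −
step 1: pivot -1 → sign −
step 2: row/col 2 already zero → sign 0
signature = (0, 2, 1)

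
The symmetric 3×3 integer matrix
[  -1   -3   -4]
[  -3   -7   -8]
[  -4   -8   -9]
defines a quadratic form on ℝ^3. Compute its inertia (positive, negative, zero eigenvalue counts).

step 0: pivot -1 → sign −
step 1: pivot 2 → sign +
step 2: pivot -1 → sign −
signature = (1, 2, 0)

Answer: (1, 2, 0)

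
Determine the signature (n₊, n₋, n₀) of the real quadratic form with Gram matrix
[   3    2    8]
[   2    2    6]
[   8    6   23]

Answer: (3, 0, 0)

Derivation:
step 0: pivot 3 → sign +
step 1: pivot 2/3 → sign +
step 2: pivot 1 → sign +
signature = (3, 0, 0)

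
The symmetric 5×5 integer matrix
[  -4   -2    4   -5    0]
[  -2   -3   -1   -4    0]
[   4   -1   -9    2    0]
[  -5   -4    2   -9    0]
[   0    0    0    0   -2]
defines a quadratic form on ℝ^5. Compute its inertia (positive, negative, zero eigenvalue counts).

step 0: pivot -4 → sign −
step 1: pivot -2 → sign −
step 2: pivot -1/2 → sign −
step 3: pivot -1/2 → sign −
step 4: pivot -2 → sign −
signature = (0, 5, 0)

Answer: (0, 5, 0)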